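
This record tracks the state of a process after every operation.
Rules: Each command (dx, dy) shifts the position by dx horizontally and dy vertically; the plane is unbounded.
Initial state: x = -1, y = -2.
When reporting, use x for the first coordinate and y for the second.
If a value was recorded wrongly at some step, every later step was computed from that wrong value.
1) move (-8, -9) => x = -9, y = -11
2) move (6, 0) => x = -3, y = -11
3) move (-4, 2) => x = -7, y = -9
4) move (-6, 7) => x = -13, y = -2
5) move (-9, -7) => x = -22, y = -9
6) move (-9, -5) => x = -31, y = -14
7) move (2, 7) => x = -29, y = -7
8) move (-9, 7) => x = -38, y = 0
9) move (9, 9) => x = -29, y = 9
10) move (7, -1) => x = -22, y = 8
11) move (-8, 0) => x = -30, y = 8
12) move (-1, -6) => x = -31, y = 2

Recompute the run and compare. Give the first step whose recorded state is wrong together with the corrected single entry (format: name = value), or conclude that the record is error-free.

no error

Recomputing the run from the initial state:
step 1: x = -9, y = -11
step 2: x = -3, y = -11
step 3: x = -7, y = -9
step 4: x = -13, y = -2
step 5: x = -22, y = -9
step 6: x = -31, y = -14
step 7: x = -29, y = -7
step 8: x = -38, y = 0
step 9: x = -29, y = 9
step 10: x = -22, y = 8
step 11: x = -30, y = 8
step 12: x = -31, y = 2
This matches the record at every step.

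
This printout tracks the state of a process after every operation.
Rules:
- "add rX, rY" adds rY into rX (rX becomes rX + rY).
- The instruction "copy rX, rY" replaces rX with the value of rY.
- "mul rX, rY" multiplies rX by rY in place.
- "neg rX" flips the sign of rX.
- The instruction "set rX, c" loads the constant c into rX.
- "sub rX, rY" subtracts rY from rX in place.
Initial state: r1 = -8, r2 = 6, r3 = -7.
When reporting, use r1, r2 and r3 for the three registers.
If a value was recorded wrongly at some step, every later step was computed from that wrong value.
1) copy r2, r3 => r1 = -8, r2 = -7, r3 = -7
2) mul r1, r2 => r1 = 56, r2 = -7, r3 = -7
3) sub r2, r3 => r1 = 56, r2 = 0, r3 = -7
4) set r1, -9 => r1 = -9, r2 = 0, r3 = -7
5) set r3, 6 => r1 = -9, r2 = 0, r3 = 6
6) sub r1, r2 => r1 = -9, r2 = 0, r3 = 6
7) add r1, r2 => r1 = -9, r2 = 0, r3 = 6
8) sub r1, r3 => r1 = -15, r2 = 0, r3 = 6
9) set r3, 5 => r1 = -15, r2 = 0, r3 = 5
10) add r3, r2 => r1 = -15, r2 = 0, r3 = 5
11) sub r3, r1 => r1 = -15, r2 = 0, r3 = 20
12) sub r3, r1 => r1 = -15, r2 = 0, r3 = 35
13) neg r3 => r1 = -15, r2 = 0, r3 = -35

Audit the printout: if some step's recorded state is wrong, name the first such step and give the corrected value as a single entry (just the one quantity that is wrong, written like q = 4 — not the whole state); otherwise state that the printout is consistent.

Step 1: r2 = -7 — consistent with the printout.
Step 2: r1 = -8 * -7 = 56 — same as recorded.
Step 3: r2 = -7 - -7 = 0 — agrees with the printout.
Step 4: r1 = -9 — in agreement.
Step 5: r3 = 6 — consistent with the printout.
Step 6: r1 = -9 - 0 = -9 — matches.
Step 7: r1 = -9 + 0 = -9 — confirmed correct.
Step 8: r1 = -9 - 6 = -15 — confirmed correct.
Step 9: r3 = 5 — verified.
Step 10: r3 = 5 + 0 = 5 — checks out.
Step 11: r3 = 5 - -15 = 20 — consistent with the printout.
Step 12: r3 = 20 - -15 = 35 — verified.
Step 13: r3 = -(35) = -35 — matches.
No step deviates from the rules.

no error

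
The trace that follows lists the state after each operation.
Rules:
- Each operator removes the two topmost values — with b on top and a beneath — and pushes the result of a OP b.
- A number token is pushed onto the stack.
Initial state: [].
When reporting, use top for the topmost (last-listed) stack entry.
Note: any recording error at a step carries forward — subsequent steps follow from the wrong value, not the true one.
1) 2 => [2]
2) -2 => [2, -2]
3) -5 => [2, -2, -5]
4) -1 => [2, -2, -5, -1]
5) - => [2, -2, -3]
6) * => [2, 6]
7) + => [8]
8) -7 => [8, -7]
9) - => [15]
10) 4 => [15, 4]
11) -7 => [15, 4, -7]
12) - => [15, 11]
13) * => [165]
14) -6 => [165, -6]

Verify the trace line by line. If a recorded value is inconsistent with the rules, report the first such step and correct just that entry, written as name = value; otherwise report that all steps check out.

Recomputing the run from the initial state:
step 1: [2]
step 2: [2, -2]
step 3: [2, -2, -5]
step 4: [2, -2, -5, -1]
step 5: [2, -2, -4]
step 6: [2, 8]
step 7: [10]
step 8: [10, -7]
step 9: [17]
step 10: [17, 4]
step 11: [17, 4, -7]
step 12: [17, 11]
step 13: [187]
step 14: [187, -6]
The first disagreement with the trace is at step 5, where the value should be top = -4.

step 5, top = -4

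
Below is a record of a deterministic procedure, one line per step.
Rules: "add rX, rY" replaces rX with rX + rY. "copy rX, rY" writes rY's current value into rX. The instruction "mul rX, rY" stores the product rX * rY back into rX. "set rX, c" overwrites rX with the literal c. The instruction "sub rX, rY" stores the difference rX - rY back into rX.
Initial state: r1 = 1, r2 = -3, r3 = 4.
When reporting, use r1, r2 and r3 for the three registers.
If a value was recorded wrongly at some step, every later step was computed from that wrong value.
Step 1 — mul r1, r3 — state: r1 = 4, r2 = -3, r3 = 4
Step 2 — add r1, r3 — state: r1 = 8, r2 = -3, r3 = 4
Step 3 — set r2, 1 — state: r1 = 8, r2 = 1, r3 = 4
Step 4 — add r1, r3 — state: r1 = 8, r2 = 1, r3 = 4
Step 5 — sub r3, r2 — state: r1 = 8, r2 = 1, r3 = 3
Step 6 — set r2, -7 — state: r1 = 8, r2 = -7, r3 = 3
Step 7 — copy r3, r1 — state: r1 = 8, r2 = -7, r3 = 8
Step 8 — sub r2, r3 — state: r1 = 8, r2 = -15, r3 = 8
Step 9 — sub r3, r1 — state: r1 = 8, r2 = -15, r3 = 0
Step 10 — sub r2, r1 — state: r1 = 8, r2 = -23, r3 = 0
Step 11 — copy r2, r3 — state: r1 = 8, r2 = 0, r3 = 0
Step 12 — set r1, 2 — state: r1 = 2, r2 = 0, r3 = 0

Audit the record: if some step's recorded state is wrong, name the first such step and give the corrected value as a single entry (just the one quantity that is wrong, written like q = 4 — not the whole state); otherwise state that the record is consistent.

step 4, r1 = 12

step 1: r1 = 1 * 4 = 4 -> same as recorded
step 2: r1 = 4 + 4 = 8 -> consistent with the record
step 3: r2 = 1 -> no discrepancy
step 4: r1 = 8 + 4 = 12 -> the record has a different value
The earliest wrong entry is at step 4: it should read r1 = 12.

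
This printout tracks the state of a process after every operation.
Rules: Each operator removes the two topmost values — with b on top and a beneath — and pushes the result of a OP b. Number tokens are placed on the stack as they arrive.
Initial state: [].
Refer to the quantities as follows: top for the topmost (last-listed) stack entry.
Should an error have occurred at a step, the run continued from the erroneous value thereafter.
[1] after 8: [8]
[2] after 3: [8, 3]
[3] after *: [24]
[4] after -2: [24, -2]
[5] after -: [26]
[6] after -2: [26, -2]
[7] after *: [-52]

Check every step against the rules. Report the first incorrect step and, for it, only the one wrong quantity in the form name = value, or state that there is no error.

no error

Recomputing the run from the initial state:
step 1: [8]
step 2: [8, 3]
step 3: [24]
step 4: [24, -2]
step 5: [26]
step 6: [26, -2]
step 7: [-52]
This matches the printout at every step.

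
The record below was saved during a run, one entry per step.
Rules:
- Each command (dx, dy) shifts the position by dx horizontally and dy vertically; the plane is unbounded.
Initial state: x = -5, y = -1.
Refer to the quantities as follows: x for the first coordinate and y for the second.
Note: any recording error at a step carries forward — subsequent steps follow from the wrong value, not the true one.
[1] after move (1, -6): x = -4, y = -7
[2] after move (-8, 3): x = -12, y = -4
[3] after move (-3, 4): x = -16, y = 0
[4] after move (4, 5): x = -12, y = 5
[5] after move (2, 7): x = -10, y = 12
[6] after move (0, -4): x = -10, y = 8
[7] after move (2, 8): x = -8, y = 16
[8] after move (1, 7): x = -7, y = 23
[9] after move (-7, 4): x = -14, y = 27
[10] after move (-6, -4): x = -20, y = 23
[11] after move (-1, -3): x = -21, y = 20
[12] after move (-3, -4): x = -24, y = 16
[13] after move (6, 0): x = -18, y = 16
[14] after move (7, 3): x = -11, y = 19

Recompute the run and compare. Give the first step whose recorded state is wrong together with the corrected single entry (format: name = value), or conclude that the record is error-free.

Step 1: x = -5 + (1) = -4, y = -1 + (-6) = -7 — consistent with the record.
Step 2: x = -4 + (-8) = -12, y = -7 + (3) = -4 — in agreement.
Step 3: x = -12 + (-3) = -15, y = -4 + (4) = 0 — not what was recorded.
Step 3 is the first one off; corrected, x = -15.

step 3, x = -15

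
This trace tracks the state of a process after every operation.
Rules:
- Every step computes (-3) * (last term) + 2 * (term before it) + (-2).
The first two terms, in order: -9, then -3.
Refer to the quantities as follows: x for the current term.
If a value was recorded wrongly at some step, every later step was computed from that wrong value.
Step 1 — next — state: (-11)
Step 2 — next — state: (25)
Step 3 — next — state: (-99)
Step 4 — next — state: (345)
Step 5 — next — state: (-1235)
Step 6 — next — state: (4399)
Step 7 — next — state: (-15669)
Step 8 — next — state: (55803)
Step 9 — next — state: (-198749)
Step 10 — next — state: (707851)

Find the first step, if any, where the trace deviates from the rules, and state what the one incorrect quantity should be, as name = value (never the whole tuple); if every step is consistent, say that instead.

step 1: x = -3*(-3) + (2)*(-9) + (-2) = -11 -> agrees with the trace
step 2: x = -3*(-11) + (2)*(-3) + (-2) = 25 -> checks out
step 3: x = -3*(25) + (2)*(-11) + (-2) = -99 -> checks out
step 4: x = -3*(-99) + (2)*(25) + (-2) = 345 -> no discrepancy
step 5: x = -3*(345) + (2)*(-99) + (-2) = -1235 -> same as recorded
step 6: x = -3*(-1235) + (2)*(345) + (-2) = 4393 -> the recorded entry deviates here
Conclusion: step 6 carries the first error; the entry should be x = 4393.

step 6, x = 4393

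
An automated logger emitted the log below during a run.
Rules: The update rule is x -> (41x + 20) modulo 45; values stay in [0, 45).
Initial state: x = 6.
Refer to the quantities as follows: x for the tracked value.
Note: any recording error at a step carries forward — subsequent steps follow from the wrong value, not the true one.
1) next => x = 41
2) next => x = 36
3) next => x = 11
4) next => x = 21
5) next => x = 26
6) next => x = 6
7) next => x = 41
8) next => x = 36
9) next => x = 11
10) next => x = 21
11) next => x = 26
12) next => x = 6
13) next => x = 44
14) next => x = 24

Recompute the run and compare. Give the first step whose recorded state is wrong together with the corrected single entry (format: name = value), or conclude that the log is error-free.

step 13, x = 41

Recomputing the run from the initial state:
step 1: x = 41
step 2: x = 36
step 3: x = 11
step 4: x = 21
step 5: x = 26
step 6: x = 6
step 7: x = 41
step 8: x = 36
step 9: x = 11
step 10: x = 21
step 11: x = 26
step 12: x = 6
step 13: x = 41
step 14: x = 36
The first disagreement with the log is at step 13, where the value should be x = 41.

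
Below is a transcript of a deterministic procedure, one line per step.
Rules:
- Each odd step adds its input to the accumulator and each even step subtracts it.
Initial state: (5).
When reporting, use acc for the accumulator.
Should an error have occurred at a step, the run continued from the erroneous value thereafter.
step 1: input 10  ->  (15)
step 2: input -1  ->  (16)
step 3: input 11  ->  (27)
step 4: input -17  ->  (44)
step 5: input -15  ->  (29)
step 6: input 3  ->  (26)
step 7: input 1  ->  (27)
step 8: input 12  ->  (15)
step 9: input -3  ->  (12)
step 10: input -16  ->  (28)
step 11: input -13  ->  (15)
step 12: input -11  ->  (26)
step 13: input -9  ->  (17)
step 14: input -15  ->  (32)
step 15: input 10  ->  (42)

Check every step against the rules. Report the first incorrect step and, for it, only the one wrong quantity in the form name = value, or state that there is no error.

no error

Step 1: acc = 5 + 10 = 15 — checks out.
Step 2: acc = 15 - -1 = 16 — checks out.
Step 3: acc = 16 + 11 = 27 — verified.
Step 4: acc = 27 - -17 = 44 — confirmed correct.
Step 5: acc = 44 + -15 = 29 — agrees with the transcript.
Step 6: acc = 29 - 3 = 26 — same as recorded.
Step 7: acc = 26 + 1 = 27 — in agreement.
Step 8: acc = 27 - 12 = 15 — no discrepancy.
Step 9: acc = 15 + -3 = 12 — checks out.
Step 10: acc = 12 - -16 = 28 — in agreement.
Step 11: acc = 28 + -13 = 15 — agrees with the transcript.
Step 12: acc = 15 - -11 = 26 — exactly as logged.
Step 13: acc = 26 + -9 = 17 — verified.
Step 14: acc = 17 - -15 = 32 — exactly as logged.
Step 15: acc = 32 + 10 = 42 — same as recorded.
Nothing is out of place; the run is error-free.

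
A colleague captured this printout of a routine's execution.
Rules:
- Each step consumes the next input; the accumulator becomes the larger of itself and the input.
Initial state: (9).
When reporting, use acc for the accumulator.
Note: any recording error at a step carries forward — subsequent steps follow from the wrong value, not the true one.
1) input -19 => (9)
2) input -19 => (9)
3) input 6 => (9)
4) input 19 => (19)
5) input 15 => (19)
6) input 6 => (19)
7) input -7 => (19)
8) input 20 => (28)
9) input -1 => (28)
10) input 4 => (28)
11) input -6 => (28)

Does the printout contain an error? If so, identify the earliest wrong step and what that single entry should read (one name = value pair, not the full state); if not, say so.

Step 1: acc = max(9, -19) = 9 — agrees with the printout.
Step 2: acc = max(9, -19) = 9 — no discrepancy.
Step 3: acc = max(9, 6) = 9 — exactly as logged.
Step 4: acc = max(9, 19) = 19 — same as recorded.
Step 5: acc = max(19, 15) = 19 — confirmed correct.
Step 6: acc = max(19, 6) = 19 — in agreement.
Step 7: acc = max(19, -7) = 19 — no discrepancy.
Step 8: acc = max(19, 20) = 20 — the entry is off here.
That makes step 8 the first incorrect line — acc = 20 is what it should show.

step 8, acc = 20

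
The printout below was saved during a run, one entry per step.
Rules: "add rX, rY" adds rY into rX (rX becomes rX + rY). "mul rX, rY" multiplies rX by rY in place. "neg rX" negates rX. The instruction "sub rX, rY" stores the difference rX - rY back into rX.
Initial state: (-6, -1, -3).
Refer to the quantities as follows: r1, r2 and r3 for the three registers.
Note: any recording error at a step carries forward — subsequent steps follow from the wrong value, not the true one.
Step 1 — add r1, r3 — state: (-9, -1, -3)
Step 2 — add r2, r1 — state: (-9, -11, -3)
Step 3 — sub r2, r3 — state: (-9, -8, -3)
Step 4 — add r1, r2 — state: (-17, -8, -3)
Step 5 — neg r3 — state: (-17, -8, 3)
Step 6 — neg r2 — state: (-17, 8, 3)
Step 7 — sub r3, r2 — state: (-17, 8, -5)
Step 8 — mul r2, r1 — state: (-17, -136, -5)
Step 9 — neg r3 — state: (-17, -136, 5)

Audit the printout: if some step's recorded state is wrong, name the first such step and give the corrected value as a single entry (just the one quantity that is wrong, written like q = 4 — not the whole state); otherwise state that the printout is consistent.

1. r1 = -6 + -3 = -9 (confirmed correct)
2. r2 = -1 + -9 = -10 (first mismatch against the printout)
First incorrect step: 2; the correct value is r2 = -10.

step 2, r2 = -10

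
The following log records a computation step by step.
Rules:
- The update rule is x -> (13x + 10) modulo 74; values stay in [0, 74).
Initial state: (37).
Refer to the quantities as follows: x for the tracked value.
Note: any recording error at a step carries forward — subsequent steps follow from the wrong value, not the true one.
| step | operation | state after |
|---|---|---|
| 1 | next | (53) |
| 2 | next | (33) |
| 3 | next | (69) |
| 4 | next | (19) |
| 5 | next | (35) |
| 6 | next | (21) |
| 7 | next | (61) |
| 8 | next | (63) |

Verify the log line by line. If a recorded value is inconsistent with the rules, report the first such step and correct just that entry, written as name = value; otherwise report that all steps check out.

Recomputing the run from the initial state:
step 1: x = 47
step 2: x = 29
step 3: x = 17
step 4: x = 9
step 5: x = 53
step 6: x = 33
step 7: x = 69
step 8: x = 19
The first disagreement with the log is at step 1, where the value should be x = 47.

step 1, x = 47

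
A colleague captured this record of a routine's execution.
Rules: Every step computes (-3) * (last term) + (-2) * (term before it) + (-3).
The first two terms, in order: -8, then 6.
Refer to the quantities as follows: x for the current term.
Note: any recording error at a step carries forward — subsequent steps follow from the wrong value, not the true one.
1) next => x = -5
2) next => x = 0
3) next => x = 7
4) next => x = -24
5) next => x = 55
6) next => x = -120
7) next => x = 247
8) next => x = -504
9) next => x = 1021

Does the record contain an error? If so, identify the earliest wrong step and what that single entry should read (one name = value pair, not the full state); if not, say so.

Step 1: x = -3*(6) + (-2)*(-8) + (-3) = -5 — in agreement.
Step 2: x = -3*(-5) + (-2)*(6) + (-3) = 0 — confirmed correct.
Step 3: x = -3*(0) + (-2)*(-5) + (-3) = 7 — agrees with the record.
Step 4: x = -3*(7) + (-2)*(0) + (-3) = -24 — in agreement.
Step 5: x = -3*(-24) + (-2)*(7) + (-3) = 55 — confirmed correct.
Step 6: x = -3*(55) + (-2)*(-24) + (-3) = -120 — no discrepancy.
Step 7: x = -3*(-120) + (-2)*(55) + (-3) = 247 — matches.
Step 8: x = -3*(247) + (-2)*(-120) + (-3) = -504 — exactly as logged.
Step 9: x = -3*(-504) + (-2)*(247) + (-3) = 1015 — the record disagrees here.
The audit stops at step 9: the recorded entry is wrong and should be x = 1015.

step 9, x = 1015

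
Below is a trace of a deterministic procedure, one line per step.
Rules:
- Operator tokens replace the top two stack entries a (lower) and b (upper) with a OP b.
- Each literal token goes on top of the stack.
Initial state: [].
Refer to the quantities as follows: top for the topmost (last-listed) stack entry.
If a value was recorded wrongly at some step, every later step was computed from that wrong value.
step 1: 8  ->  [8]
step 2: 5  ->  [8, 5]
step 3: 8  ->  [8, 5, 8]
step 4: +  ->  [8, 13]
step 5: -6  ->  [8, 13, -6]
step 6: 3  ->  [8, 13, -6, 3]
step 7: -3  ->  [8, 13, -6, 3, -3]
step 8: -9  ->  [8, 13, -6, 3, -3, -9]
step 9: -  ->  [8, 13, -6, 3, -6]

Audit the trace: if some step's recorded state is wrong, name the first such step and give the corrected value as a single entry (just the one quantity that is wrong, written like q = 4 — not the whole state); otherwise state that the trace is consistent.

step 9, top = 6

step 1: push 8: top = 8 -> matches
step 2: push 5: top = 5 -> verified
step 3: push 8: top = 8 -> in agreement
step 4: 5 + 8 = 13 -> matches
step 5: push -6: top = -6 -> matches
step 6: push 3: top = 3 -> same as recorded
step 7: push -3: top = -3 -> consistent with the trace
step 8: push -9: top = -9 -> consistent with the trace
step 9: -3 - -9 = 6 -> the trace has a different value
Conclusion: step 9 carries the first error; the entry should be top = 6.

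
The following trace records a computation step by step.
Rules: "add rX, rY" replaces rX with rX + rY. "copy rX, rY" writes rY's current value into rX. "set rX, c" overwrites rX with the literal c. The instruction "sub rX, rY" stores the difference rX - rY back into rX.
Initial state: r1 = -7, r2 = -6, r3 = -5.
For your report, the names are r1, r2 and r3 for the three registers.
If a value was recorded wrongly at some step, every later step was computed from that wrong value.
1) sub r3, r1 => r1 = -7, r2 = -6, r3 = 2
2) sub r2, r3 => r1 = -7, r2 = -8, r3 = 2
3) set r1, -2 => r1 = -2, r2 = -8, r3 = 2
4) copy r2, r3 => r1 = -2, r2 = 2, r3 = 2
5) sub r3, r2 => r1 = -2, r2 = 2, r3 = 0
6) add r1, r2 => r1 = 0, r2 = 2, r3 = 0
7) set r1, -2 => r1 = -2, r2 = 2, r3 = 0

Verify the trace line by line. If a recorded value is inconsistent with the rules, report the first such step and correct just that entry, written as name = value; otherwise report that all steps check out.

Step 1: r3 = -5 - -7 = 2 — exactly as logged.
Step 2: r2 = -6 - 2 = -8 — matches.
Step 3: r1 = -2 — confirmed correct.
Step 4: r2 = 2 — verified.
Step 5: r3 = 2 - 2 = 0 — no discrepancy.
Step 6: r1 = -2 + 2 = 0 — checks out.
Step 7: r1 = -2 — same as recorded.
All steps check out; nothing to correct.

no error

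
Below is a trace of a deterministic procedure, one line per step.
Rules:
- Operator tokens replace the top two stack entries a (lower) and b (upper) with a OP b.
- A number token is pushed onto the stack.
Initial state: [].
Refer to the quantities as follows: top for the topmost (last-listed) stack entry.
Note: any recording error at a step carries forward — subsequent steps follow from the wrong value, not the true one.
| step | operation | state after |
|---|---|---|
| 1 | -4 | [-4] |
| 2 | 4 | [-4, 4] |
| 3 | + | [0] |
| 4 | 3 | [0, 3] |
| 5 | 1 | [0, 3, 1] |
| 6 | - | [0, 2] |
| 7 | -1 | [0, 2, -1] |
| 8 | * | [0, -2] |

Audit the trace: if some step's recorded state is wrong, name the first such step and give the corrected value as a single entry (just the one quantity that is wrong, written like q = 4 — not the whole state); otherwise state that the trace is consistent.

1. push -4: top = -4 (agrees with the trace)
2. push 4: top = 4 (in agreement)
3. -4 + 4 = 0 (same as recorded)
4. push 3: top = 3 (agrees with the trace)
5. push 1: top = 1 (agrees with the trace)
6. 3 - 1 = 2 (agrees with the trace)
7. push -1: top = -1 (no discrepancy)
8. 2 * -1 = -2 (confirmed correct)
The whole run recomputes cleanly — no discrepancies.

no error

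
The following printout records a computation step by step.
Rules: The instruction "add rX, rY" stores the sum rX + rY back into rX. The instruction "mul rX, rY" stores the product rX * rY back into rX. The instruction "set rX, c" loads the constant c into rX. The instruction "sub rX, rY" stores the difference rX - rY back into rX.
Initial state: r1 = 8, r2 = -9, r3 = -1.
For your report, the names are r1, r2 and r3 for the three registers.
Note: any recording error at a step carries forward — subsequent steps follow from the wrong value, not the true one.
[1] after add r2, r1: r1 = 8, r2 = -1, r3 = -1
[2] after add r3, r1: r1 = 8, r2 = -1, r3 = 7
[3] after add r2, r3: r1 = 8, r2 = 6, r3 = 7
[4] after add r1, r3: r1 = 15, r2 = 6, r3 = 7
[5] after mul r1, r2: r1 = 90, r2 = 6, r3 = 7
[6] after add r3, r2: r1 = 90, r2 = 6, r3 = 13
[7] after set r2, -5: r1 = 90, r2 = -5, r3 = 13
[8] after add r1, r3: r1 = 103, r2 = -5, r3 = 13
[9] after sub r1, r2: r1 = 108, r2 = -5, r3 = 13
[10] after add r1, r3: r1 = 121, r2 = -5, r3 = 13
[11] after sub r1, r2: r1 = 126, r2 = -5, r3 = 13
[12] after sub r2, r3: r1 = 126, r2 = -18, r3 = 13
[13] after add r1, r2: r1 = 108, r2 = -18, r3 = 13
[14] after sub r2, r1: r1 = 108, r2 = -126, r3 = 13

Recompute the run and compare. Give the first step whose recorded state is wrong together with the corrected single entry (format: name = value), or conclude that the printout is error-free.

Recomputing the run from the initial state:
step 1: r1 = 8, r2 = -1, r3 = -1
step 2: r1 = 8, r2 = -1, r3 = 7
step 3: r1 = 8, r2 = 6, r3 = 7
step 4: r1 = 15, r2 = 6, r3 = 7
step 5: r1 = 90, r2 = 6, r3 = 7
step 6: r1 = 90, r2 = 6, r3 = 13
step 7: r1 = 90, r2 = -5, r3 = 13
step 8: r1 = 103, r2 = -5, r3 = 13
step 9: r1 = 108, r2 = -5, r3 = 13
step 10: r1 = 121, r2 = -5, r3 = 13
step 11: r1 = 126, r2 = -5, r3 = 13
step 12: r1 = 126, r2 = -18, r3 = 13
step 13: r1 = 108, r2 = -18, r3 = 13
step 14: r1 = 108, r2 = -126, r3 = 13
This matches the printout at every step.

no error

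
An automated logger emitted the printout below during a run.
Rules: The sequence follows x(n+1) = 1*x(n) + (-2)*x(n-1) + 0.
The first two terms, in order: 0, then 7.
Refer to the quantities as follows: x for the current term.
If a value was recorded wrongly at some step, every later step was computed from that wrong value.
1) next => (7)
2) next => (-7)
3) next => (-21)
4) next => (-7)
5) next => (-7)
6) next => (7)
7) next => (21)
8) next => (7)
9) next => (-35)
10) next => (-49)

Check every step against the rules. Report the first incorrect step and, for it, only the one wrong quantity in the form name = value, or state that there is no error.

step 5, x = 35

1. x = 1*(7) + (-2)*(0) + (0) = 7 (matches)
2. x = 1*(7) + (-2)*(7) + (0) = -7 (no discrepancy)
3. x = 1*(-7) + (-2)*(7) + (0) = -21 (confirmed correct)
4. x = 1*(-21) + (-2)*(-7) + (0) = -7 (no discrepancy)
5. x = 1*(-7) + (-2)*(-21) + (0) = 35 (the entry is off here)
So the first discrepancy is step 5, where the right value is x = 35.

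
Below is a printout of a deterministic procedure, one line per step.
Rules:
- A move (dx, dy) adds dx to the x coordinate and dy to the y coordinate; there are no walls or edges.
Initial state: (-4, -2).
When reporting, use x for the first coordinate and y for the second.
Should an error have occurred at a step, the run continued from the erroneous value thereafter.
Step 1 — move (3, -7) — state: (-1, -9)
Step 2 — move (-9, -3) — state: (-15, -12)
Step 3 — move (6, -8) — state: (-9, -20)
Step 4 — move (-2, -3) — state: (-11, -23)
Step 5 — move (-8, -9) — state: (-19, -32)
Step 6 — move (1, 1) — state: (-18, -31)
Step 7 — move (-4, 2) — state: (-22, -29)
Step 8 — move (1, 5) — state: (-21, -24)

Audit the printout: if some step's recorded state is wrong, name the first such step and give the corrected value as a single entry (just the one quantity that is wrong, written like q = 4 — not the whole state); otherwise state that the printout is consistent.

step 2, x = -10

step 1: x = -4 + (3) = -1, y = -2 + (-7) = -9 -> verified
step 2: x = -1 + (-9) = -10, y = -9 + (-3) = -12 -> a discrepancy with the printout
Step 2 is the first one off; corrected, x = -10.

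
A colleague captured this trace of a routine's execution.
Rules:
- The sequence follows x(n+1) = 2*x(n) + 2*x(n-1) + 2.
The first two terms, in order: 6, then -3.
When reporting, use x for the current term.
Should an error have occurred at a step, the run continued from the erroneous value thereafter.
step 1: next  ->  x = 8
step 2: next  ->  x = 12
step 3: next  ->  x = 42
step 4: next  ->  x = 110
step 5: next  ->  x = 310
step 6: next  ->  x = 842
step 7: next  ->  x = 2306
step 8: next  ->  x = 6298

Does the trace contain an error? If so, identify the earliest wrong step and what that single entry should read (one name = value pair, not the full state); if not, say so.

Step 1: x = 2*(-3) + (2)*(6) + (2) = 8 — verified.
Step 2: x = 2*(8) + (2)*(-3) + (2) = 12 — confirmed correct.
Step 3: x = 2*(12) + (2)*(8) + (2) = 42 — in agreement.
Step 4: x = 2*(42) + (2)*(12) + (2) = 110 — consistent with the trace.
Step 5: x = 2*(110) + (2)*(42) + (2) = 306 — the trace has a different value.
Conclusion: step 5 carries the first error; the entry should be x = 306.

step 5, x = 306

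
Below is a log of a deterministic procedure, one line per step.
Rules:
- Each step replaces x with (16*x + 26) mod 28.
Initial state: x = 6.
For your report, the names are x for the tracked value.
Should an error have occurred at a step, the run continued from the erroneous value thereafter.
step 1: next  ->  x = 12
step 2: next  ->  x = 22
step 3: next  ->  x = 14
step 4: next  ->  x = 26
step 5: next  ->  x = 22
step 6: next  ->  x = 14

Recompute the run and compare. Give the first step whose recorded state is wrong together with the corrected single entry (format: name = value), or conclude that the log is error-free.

step 1, x = 10

Step 1: x = (16*6 + 26) mod 28 = 10 — the recorded entry deviates here.
So the first discrepancy is step 1, where the right value is x = 10.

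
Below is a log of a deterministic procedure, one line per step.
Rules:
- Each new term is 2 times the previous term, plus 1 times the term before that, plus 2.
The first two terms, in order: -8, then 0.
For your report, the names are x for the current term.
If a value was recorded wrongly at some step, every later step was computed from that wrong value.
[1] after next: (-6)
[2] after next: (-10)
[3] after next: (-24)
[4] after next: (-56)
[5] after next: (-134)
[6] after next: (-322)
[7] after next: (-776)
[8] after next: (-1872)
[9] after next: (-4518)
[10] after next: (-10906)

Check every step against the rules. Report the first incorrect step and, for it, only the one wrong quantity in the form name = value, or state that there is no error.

no error

Step 1: x = 2*(0) + (1)*(-8) + (2) = -6 — consistent with the log.
Step 2: x = 2*(-6) + (1)*(0) + (2) = -10 — no discrepancy.
Step 3: x = 2*(-10) + (1)*(-6) + (2) = -24 — confirmed correct.
Step 4: x = 2*(-24) + (1)*(-10) + (2) = -56 — no discrepancy.
Step 5: x = 2*(-56) + (1)*(-24) + (2) = -134 — verified.
Step 6: x = 2*(-134) + (1)*(-56) + (2) = -322 — consistent with the log.
Step 7: x = 2*(-322) + (1)*(-134) + (2) = -776 — in agreement.
Step 8: x = 2*(-776) + (1)*(-322) + (2) = -1872 — matches.
Step 9: x = 2*(-1872) + (1)*(-776) + (2) = -4518 — checks out.
Step 10: x = 2*(-4518) + (1)*(-1872) + (2) = -10906 — same as recorded.
Each recorded entry agrees with the recomputation.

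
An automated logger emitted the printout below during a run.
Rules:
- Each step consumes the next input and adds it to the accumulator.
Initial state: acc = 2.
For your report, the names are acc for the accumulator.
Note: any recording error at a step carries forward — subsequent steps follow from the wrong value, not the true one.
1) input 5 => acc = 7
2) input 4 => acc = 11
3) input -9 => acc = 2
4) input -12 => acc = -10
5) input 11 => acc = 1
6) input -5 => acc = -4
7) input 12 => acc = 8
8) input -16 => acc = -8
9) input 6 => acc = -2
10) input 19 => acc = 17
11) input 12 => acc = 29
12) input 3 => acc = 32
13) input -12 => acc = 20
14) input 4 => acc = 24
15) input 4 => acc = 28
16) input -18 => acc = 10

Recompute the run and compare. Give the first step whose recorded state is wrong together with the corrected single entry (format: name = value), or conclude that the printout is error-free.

step 1: acc = 2 + 5 = 7 -> agrees with the printout
step 2: acc = 7 + 4 = 11 -> exactly as logged
step 3: acc = 11 + -9 = 2 -> verified
step 4: acc = 2 + -12 = -10 -> matches
step 5: acc = -10 + 11 = 1 -> same as recorded
step 6: acc = 1 + -5 = -4 -> no discrepancy
step 7: acc = -4 + 12 = 8 -> agrees with the printout
step 8: acc = 8 + -16 = -8 -> exactly as logged
step 9: acc = -8 + 6 = -2 -> consistent with the printout
step 10: acc = -2 + 19 = 17 -> matches
step 11: acc = 17 + 12 = 29 -> consistent with the printout
step 12: acc = 29 + 3 = 32 -> same as recorded
step 13: acc = 32 + -12 = 20 -> in agreement
step 14: acc = 20 + 4 = 24 -> no discrepancy
step 15: acc = 24 + 4 = 28 -> exactly as logged
step 16: acc = 28 + -18 = 10 -> consistent with the printout
All entries verified; no error found.

no error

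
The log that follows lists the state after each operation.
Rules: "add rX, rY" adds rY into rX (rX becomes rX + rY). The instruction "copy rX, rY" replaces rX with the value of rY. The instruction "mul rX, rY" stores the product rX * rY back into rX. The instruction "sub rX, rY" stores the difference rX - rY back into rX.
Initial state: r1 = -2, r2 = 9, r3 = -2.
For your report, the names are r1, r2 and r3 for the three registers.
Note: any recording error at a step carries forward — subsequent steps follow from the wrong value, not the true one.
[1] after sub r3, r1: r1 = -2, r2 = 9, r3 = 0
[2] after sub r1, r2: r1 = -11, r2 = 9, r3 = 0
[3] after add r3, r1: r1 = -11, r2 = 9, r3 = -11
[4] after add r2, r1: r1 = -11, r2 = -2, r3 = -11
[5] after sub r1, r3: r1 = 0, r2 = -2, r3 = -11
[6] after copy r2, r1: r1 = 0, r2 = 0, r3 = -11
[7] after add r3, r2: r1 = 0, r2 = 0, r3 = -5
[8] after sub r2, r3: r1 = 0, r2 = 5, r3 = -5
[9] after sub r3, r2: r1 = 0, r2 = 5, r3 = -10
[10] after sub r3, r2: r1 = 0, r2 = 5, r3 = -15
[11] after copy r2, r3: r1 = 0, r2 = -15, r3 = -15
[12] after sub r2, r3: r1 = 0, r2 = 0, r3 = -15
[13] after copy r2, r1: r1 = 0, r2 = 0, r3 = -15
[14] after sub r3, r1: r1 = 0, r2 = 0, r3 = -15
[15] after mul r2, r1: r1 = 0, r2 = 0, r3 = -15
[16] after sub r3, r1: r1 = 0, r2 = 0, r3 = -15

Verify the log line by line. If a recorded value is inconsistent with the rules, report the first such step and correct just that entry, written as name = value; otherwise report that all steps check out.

Recomputing the run from the initial state:
step 1: r1 = -2, r2 = 9, r3 = 0
step 2: r1 = -11, r2 = 9, r3 = 0
step 3: r1 = -11, r2 = 9, r3 = -11
step 4: r1 = -11, r2 = -2, r3 = -11
step 5: r1 = 0, r2 = -2, r3 = -11
step 6: r1 = 0, r2 = 0, r3 = -11
step 7: r1 = 0, r2 = 0, r3 = -11
step 8: r1 = 0, r2 = 11, r3 = -11
step 9: r1 = 0, r2 = 11, r3 = -22
step 10: r1 = 0, r2 = 11, r3 = -33
step 11: r1 = 0, r2 = -33, r3 = -33
step 12: r1 = 0, r2 = 0, r3 = -33
step 13: r1 = 0, r2 = 0, r3 = -33
step 14: r1 = 0, r2 = 0, r3 = -33
step 15: r1 = 0, r2 = 0, r3 = -33
step 16: r1 = 0, r2 = 0, r3 = -33
The first disagreement with the log is at step 7, where the value should be r3 = -11.

step 7, r3 = -11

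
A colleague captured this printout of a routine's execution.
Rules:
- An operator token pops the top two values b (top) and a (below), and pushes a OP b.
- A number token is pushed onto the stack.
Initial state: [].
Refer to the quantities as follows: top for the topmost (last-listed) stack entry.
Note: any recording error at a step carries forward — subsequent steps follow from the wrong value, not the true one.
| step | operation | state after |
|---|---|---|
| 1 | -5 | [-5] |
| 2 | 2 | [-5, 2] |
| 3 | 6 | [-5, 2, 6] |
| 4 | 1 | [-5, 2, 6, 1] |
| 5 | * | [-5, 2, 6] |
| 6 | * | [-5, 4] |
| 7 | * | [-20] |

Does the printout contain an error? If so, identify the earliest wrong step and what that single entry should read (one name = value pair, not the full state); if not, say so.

Step 1: push -5: top = -5 — confirmed correct.
Step 2: push 2: top = 2 — exactly as logged.
Step 3: push 6: top = 6 — consistent with the printout.
Step 4: push 1: top = 1 — matches.
Step 5: 6 * 1 = 6 — same as recorded.
Step 6: 2 * 6 = 12 — the printout disagrees here.
First incorrect step: 6; the correct value is top = 12.

step 6, top = 12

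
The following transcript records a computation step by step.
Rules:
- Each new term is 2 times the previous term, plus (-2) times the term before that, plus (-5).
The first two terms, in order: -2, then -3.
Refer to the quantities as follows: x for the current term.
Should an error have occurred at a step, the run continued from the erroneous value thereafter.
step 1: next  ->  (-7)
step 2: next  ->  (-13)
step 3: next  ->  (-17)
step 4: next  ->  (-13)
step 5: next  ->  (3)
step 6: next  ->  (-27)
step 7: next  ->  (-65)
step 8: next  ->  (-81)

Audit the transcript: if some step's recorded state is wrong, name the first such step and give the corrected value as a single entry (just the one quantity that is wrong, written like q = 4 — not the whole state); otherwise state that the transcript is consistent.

step 1: x = 2*(-3) + (-2)*(-2) + (-5) = -7 -> agrees with the transcript
step 2: x = 2*(-7) + (-2)*(-3) + (-5) = -13 -> confirmed correct
step 3: x = 2*(-13) + (-2)*(-7) + (-5) = -17 -> no discrepancy
step 4: x = 2*(-17) + (-2)*(-13) + (-5) = -13 -> in agreement
step 5: x = 2*(-13) + (-2)*(-17) + (-5) = 3 -> verified
step 6: x = 2*(3) + (-2)*(-13) + (-5) = 27 -> the recorded entry deviates here
The audit stops at step 6: the recorded entry is wrong and should be x = 27.

step 6, x = 27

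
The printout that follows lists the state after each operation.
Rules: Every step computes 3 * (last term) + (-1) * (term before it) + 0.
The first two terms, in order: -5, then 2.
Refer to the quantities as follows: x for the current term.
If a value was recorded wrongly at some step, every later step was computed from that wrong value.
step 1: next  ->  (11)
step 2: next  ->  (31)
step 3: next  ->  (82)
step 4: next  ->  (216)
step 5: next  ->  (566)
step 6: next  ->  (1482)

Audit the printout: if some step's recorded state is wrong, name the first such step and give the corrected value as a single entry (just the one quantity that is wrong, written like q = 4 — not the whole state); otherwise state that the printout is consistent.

step 1: x = 3*(2) + (-1)*(-5) + (0) = 11 -> same as recorded
step 2: x = 3*(11) + (-1)*(2) + (0) = 31 -> confirmed correct
step 3: x = 3*(31) + (-1)*(11) + (0) = 82 -> no discrepancy
step 4: x = 3*(82) + (-1)*(31) + (0) = 215 -> the printout disagrees here
First incorrect step: 4; the correct value is x = 215.

step 4, x = 215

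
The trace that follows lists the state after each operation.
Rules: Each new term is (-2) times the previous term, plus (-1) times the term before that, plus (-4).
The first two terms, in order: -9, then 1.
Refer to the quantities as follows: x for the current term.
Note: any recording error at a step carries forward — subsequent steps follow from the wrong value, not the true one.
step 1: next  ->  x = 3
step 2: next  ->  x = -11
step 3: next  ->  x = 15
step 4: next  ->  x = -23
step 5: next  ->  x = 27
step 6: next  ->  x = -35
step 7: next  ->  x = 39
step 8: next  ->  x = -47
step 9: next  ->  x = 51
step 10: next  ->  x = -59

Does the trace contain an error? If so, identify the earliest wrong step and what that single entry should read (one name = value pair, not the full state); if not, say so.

no error

Recomputing the run from the initial state:
step 1: x = 3
step 2: x = -11
step 3: x = 15
step 4: x = -23
step 5: x = 27
step 6: x = -35
step 7: x = 39
step 8: x = -47
step 9: x = 51
step 10: x = -59
This matches the trace at every step.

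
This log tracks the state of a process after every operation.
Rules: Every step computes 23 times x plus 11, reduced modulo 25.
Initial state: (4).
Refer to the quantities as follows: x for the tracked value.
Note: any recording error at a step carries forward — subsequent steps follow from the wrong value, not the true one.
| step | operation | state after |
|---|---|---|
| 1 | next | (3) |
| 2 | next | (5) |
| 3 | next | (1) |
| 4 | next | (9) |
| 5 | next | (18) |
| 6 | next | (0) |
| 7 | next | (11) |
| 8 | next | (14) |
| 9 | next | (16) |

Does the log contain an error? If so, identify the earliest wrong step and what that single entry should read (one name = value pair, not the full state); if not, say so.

step 9, x = 8

Recomputing the run from the initial state:
step 1: x = 3
step 2: x = 5
step 3: x = 1
step 4: x = 9
step 5: x = 18
step 6: x = 0
step 7: x = 11
step 8: x = 14
step 9: x = 8
The first disagreement with the log is at step 9, where the value should be x = 8.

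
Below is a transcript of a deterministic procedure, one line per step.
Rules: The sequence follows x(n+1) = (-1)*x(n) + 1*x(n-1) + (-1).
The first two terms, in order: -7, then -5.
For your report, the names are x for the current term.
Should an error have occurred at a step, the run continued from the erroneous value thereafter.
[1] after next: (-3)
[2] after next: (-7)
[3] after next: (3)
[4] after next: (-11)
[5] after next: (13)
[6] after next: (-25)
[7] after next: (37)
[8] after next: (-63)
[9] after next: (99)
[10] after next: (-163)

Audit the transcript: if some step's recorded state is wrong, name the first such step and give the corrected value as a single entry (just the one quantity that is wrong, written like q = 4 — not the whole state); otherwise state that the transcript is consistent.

step 2, x = -3

Step 1: x = -1*(-5) + (1)*(-7) + (-1) = -3 — checks out.
Step 2: x = -1*(-3) + (1)*(-5) + (-1) = -3 — not what was recorded.
The audit stops at step 2: the recorded entry is wrong and should be x = -3.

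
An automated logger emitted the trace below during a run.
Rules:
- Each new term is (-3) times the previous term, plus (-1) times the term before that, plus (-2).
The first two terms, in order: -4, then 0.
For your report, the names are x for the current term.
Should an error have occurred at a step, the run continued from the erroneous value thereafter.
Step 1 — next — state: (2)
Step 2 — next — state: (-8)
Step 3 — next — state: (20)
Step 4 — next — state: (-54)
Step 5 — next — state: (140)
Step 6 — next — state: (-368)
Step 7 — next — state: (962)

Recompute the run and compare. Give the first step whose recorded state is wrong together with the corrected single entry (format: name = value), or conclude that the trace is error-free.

Recomputing the run from the initial state:
step 1: x = 2
step 2: x = -8
step 3: x = 20
step 4: x = -54
step 5: x = 140
step 6: x = -368
step 7: x = 962
This matches the trace at every step.

no error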